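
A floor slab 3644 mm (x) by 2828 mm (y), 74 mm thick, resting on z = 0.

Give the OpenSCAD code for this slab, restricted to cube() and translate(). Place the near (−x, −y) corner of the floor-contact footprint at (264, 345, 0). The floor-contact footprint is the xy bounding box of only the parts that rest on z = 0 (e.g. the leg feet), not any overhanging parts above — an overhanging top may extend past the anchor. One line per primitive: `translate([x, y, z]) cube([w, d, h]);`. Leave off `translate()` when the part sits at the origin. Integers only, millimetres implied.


translate([264, 345, 0]) cube([3644, 2828, 74]);


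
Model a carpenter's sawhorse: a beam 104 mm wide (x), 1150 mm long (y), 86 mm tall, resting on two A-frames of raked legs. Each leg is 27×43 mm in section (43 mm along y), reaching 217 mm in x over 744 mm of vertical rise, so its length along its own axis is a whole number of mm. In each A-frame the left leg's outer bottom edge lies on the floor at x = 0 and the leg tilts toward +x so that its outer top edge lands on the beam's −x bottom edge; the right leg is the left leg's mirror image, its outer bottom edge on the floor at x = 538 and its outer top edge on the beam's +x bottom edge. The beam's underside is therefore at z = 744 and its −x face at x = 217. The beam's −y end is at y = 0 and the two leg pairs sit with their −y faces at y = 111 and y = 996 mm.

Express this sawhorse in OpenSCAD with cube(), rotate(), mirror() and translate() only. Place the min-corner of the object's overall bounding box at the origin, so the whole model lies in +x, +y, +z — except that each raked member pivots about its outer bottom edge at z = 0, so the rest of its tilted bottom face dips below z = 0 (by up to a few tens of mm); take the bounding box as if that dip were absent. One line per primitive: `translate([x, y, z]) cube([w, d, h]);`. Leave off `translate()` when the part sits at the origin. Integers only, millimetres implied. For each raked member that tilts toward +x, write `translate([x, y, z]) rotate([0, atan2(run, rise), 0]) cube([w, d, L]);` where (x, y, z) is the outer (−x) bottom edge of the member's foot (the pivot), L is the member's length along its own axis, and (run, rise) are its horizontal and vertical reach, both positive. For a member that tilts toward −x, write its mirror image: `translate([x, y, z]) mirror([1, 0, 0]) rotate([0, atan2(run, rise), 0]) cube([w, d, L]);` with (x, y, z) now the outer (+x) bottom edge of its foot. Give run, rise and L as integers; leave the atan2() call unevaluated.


translate([217, 0, 744]) cube([104, 1150, 86]);
translate([0, 111, 0]) rotate([0, atan2(217, 744), 0]) cube([27, 43, 775]);
translate([538, 111, 0]) mirror([1, 0, 0]) rotate([0, atan2(217, 744), 0]) cube([27, 43, 775]);
translate([0, 996, 0]) rotate([0, atan2(217, 744), 0]) cube([27, 43, 775]);
translate([538, 996, 0]) mirror([1, 0, 0]) rotate([0, atan2(217, 744), 0]) cube([27, 43, 775]);


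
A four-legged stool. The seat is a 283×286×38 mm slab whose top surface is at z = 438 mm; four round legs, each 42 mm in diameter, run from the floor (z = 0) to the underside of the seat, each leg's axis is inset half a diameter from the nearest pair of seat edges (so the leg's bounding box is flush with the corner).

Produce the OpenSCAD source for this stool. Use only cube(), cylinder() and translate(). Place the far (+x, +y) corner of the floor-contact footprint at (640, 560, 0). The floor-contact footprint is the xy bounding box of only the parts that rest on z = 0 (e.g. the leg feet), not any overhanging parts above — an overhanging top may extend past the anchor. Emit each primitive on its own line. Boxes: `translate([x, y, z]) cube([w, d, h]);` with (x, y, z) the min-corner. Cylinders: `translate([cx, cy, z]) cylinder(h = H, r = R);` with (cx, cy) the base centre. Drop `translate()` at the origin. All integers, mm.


translate([357, 274, 400]) cube([283, 286, 38]);
translate([378, 295, 0]) cylinder(h = 400, r = 21);
translate([619, 295, 0]) cylinder(h = 400, r = 21);
translate([378, 539, 0]) cylinder(h = 400, r = 21);
translate([619, 539, 0]) cylinder(h = 400, r = 21);


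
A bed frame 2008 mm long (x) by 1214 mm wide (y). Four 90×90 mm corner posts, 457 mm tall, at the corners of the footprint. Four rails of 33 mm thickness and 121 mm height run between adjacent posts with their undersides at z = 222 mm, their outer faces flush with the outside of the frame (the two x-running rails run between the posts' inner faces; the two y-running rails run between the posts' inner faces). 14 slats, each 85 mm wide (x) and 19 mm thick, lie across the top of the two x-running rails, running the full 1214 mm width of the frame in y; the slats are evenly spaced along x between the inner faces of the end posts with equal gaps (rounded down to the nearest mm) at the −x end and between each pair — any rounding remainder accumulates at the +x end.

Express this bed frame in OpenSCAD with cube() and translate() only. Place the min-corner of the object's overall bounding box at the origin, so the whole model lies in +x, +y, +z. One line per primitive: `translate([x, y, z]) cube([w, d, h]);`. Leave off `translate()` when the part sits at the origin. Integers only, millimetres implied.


// slat z = rail_z + rail_h = 222 + 121 = 343
// slat gap = ⌊(1828 − 14·85) / 15⌋ = 42
cube([90, 90, 457]);
translate([0, 1124, 0]) cube([90, 90, 457]);
translate([1918, 0, 0]) cube([90, 90, 457]);
translate([1918, 1124, 0]) cube([90, 90, 457]);
translate([90, 0, 222]) cube([1828, 33, 121]);
translate([90, 1181, 222]) cube([1828, 33, 121]);
translate([0, 90, 222]) cube([33, 1034, 121]);
translate([1975, 90, 222]) cube([33, 1034, 121]);
translate([132, 0, 343]) cube([85, 1214, 19]);
translate([259, 0, 343]) cube([85, 1214, 19]);
translate([386, 0, 343]) cube([85, 1214, 19]);
translate([513, 0, 343]) cube([85, 1214, 19]);
translate([640, 0, 343]) cube([85, 1214, 19]);
translate([767, 0, 343]) cube([85, 1214, 19]);
translate([894, 0, 343]) cube([85, 1214, 19]);
translate([1021, 0, 343]) cube([85, 1214, 19]);
translate([1148, 0, 343]) cube([85, 1214, 19]);
translate([1275, 0, 343]) cube([85, 1214, 19]);
translate([1402, 0, 343]) cube([85, 1214, 19]);
translate([1529, 0, 343]) cube([85, 1214, 19]);
translate([1656, 0, 343]) cube([85, 1214, 19]);
translate([1783, 0, 343]) cube([85, 1214, 19]);


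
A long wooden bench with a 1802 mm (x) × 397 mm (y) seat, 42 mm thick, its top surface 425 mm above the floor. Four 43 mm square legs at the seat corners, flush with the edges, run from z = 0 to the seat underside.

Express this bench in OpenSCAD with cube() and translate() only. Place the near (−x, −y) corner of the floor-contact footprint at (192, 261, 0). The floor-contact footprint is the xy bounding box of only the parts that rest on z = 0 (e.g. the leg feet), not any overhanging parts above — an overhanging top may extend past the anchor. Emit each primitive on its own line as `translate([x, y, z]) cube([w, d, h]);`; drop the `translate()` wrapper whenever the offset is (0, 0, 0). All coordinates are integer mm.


// leg_h = 425 − 42 = 383
translate([192, 261, 383]) cube([1802, 397, 42]);
translate([192, 261, 0]) cube([43, 43, 383]);
translate([192, 615, 0]) cube([43, 43, 383]);
translate([1951, 261, 0]) cube([43, 43, 383]);
translate([1951, 615, 0]) cube([43, 43, 383]);


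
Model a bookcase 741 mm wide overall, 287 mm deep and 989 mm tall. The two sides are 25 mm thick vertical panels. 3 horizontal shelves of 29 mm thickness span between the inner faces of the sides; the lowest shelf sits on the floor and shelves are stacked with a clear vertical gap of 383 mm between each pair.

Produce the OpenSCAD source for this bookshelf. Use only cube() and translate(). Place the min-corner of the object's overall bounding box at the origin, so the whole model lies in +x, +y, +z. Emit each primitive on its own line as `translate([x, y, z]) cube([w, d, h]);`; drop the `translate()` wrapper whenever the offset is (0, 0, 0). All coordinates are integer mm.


cube([25, 287, 989]);
translate([716, 0, 0]) cube([25, 287, 989]);
translate([25, 0, 0]) cube([691, 287, 29]);
translate([25, 0, 412]) cube([691, 287, 29]);
translate([25, 0, 824]) cube([691, 287, 29]);


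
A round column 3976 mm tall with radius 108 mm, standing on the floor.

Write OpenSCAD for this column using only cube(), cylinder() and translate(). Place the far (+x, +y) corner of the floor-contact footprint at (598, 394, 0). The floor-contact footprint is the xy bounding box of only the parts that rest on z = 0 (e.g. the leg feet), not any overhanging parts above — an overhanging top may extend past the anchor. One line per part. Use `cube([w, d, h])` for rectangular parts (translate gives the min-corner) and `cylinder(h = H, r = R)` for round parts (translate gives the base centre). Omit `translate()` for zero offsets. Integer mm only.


translate([490, 286, 0]) cylinder(h = 3976, r = 108);


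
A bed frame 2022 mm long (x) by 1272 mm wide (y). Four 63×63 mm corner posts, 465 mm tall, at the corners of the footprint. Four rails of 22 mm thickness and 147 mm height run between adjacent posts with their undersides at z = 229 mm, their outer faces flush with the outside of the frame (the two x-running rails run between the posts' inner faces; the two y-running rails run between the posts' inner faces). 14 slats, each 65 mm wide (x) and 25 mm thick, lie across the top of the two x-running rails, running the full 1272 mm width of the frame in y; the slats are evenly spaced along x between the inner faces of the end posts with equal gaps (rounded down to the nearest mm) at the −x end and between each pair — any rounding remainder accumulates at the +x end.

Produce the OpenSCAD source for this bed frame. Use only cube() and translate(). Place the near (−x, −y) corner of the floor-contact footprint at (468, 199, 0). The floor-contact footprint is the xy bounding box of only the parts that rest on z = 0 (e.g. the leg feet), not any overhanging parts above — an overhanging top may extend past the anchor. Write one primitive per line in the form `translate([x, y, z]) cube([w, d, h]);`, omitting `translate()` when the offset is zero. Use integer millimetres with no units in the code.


// slat z = rail_z + rail_h = 229 + 147 = 376
// slat gap = ⌊(1896 − 14·65) / 15⌋ = 65
translate([468, 199, 0]) cube([63, 63, 465]);
translate([468, 1408, 0]) cube([63, 63, 465]);
translate([2427, 199, 0]) cube([63, 63, 465]);
translate([2427, 1408, 0]) cube([63, 63, 465]);
translate([531, 199, 229]) cube([1896, 22, 147]);
translate([531, 1449, 229]) cube([1896, 22, 147]);
translate([468, 262, 229]) cube([22, 1146, 147]);
translate([2468, 262, 229]) cube([22, 1146, 147]);
translate([596, 199, 376]) cube([65, 1272, 25]);
translate([726, 199, 376]) cube([65, 1272, 25]);
translate([856, 199, 376]) cube([65, 1272, 25]);
translate([986, 199, 376]) cube([65, 1272, 25]);
translate([1116, 199, 376]) cube([65, 1272, 25]);
translate([1246, 199, 376]) cube([65, 1272, 25]);
translate([1376, 199, 376]) cube([65, 1272, 25]);
translate([1506, 199, 376]) cube([65, 1272, 25]);
translate([1636, 199, 376]) cube([65, 1272, 25]);
translate([1766, 199, 376]) cube([65, 1272, 25]);
translate([1896, 199, 376]) cube([65, 1272, 25]);
translate([2026, 199, 376]) cube([65, 1272, 25]);
translate([2156, 199, 376]) cube([65, 1272, 25]);
translate([2286, 199, 376]) cube([65, 1272, 25]);


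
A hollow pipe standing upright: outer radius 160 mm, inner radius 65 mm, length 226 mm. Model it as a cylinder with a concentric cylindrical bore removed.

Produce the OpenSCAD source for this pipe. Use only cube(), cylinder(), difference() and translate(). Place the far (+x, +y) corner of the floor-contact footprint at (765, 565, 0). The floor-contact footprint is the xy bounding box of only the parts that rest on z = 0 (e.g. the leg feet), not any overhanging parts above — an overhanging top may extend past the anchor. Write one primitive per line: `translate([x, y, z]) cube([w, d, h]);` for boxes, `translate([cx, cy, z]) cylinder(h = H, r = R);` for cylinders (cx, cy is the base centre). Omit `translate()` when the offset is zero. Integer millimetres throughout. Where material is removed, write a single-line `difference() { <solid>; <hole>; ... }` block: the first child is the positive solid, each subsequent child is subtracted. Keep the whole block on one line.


difference() { translate([605, 405, 0]) cylinder(h = 226, r = 160); translate([605, 405, 0]) cylinder(h = 226, r = 65); }


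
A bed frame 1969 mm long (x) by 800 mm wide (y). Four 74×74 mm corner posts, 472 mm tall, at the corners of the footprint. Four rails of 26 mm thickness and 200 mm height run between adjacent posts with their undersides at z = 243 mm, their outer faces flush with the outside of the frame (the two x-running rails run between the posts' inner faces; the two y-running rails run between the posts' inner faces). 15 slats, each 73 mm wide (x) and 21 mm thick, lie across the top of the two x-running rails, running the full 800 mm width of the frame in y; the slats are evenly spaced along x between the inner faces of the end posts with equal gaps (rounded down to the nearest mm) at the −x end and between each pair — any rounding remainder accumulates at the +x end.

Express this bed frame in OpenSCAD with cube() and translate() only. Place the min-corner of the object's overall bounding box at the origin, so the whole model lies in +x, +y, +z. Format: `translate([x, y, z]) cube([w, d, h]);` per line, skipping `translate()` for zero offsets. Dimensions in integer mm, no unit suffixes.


cube([74, 74, 472]);
translate([0, 726, 0]) cube([74, 74, 472]);
translate([1895, 0, 0]) cube([74, 74, 472]);
translate([1895, 726, 0]) cube([74, 74, 472]);
translate([74, 0, 243]) cube([1821, 26, 200]);
translate([74, 774, 243]) cube([1821, 26, 200]);
translate([0, 74, 243]) cube([26, 652, 200]);
translate([1943, 74, 243]) cube([26, 652, 200]);
translate([119, 0, 443]) cube([73, 800, 21]);
translate([237, 0, 443]) cube([73, 800, 21]);
translate([355, 0, 443]) cube([73, 800, 21]);
translate([473, 0, 443]) cube([73, 800, 21]);
translate([591, 0, 443]) cube([73, 800, 21]);
translate([709, 0, 443]) cube([73, 800, 21]);
translate([827, 0, 443]) cube([73, 800, 21]);
translate([945, 0, 443]) cube([73, 800, 21]);
translate([1063, 0, 443]) cube([73, 800, 21]);
translate([1181, 0, 443]) cube([73, 800, 21]);
translate([1299, 0, 443]) cube([73, 800, 21]);
translate([1417, 0, 443]) cube([73, 800, 21]);
translate([1535, 0, 443]) cube([73, 800, 21]);
translate([1653, 0, 443]) cube([73, 800, 21]);
translate([1771, 0, 443]) cube([73, 800, 21]);


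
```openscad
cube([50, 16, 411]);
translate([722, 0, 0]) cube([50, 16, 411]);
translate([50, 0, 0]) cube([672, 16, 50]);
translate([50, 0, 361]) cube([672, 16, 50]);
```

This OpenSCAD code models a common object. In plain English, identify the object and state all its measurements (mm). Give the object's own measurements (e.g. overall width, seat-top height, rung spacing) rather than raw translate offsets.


A rectangular picture frame lying in the x–z plane (depth along y). The opening is 672 mm wide (x) by 311 mm tall (z), surrounded by a border 50 mm wide on all four sides. The frame is 16 mm deep and is made of two full-height vertical stiles with two horizontal rails fitted between them.


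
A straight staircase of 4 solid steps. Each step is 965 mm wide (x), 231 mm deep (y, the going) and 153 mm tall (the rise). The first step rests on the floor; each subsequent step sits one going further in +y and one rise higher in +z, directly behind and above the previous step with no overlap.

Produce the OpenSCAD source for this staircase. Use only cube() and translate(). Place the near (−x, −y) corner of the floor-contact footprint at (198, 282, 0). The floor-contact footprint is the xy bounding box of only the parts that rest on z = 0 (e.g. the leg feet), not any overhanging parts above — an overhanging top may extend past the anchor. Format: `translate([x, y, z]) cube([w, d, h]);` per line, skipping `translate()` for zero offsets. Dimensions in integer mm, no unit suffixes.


translate([198, 282, 0]) cube([965, 231, 153]);
translate([198, 513, 153]) cube([965, 231, 153]);
translate([198, 744, 306]) cube([965, 231, 153]);
translate([198, 975, 459]) cube([965, 231, 153]);


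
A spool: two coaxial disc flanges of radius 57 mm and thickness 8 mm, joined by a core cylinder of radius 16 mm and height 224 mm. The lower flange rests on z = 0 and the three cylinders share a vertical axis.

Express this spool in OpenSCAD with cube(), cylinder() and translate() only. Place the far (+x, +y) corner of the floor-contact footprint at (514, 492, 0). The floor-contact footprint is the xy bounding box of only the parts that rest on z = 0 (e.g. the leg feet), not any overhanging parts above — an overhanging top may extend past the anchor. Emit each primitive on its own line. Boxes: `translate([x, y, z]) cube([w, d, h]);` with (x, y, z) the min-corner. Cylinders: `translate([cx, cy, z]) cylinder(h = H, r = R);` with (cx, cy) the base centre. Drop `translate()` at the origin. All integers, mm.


translate([457, 435, 0]) cylinder(h = 8, r = 57);
translate([457, 435, 8]) cylinder(h = 224, r = 16);
translate([457, 435, 232]) cylinder(h = 8, r = 57);


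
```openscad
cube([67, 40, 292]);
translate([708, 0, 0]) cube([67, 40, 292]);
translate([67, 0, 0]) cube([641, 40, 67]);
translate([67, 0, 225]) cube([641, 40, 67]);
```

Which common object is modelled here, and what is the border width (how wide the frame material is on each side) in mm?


A picture frame. The border width is 67 mm.

Four thin pieces enclosing a rectangular opening — a picture frame. The two full-height stiles are 292 mm tall; the top rail sits at z = 225 and is 67 mm tall, so the border above the opening is 292 − 225 = 67 mm, matching the stile x-width.


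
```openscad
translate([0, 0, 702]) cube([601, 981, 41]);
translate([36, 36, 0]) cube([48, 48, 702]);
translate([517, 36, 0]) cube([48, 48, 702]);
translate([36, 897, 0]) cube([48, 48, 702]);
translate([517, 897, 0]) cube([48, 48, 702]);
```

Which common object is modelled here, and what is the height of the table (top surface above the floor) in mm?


A table. The table height is 743 mm.

A 601×981×41 slab sits at z = 702 on four 48 mm square posts — a table. The top surface is at 702 + 41 = 743 mm.


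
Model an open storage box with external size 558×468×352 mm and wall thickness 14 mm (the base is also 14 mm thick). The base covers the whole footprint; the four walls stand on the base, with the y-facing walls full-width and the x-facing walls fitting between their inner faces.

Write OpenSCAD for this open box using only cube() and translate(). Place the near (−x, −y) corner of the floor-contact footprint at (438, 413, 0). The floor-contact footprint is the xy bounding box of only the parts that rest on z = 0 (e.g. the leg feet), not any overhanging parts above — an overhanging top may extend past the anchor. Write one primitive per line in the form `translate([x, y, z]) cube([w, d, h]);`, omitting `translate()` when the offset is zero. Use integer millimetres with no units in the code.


translate([438, 413, 0]) cube([558, 468, 14]);
translate([438, 413, 14]) cube([558, 14, 338]);
translate([438, 867, 14]) cube([558, 14, 338]);
translate([438, 427, 14]) cube([14, 440, 338]);
translate([982, 427, 14]) cube([14, 440, 338]);


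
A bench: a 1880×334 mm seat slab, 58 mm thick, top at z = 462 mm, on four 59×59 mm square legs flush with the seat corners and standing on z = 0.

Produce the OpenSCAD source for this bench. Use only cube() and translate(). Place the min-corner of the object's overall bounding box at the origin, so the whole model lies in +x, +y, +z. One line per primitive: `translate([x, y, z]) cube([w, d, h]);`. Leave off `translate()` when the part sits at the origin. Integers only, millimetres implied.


// leg_h = 462 − 58 = 404
translate([0, 0, 404]) cube([1880, 334, 58]);
cube([59, 59, 404]);
translate([0, 275, 0]) cube([59, 59, 404]);
translate([1821, 0, 0]) cube([59, 59, 404]);
translate([1821, 275, 0]) cube([59, 59, 404]);


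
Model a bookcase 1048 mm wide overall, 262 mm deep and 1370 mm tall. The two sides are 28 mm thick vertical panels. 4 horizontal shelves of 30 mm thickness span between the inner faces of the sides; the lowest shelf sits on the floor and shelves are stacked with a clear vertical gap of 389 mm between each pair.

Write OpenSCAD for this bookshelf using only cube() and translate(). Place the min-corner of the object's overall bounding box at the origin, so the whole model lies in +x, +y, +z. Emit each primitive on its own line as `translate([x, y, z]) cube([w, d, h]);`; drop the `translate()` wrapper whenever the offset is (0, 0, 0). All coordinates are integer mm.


cube([28, 262, 1370]);
translate([1020, 0, 0]) cube([28, 262, 1370]);
translate([28, 0, 0]) cube([992, 262, 30]);
translate([28, 0, 419]) cube([992, 262, 30]);
translate([28, 0, 838]) cube([992, 262, 30]);
translate([28, 0, 1257]) cube([992, 262, 30]);


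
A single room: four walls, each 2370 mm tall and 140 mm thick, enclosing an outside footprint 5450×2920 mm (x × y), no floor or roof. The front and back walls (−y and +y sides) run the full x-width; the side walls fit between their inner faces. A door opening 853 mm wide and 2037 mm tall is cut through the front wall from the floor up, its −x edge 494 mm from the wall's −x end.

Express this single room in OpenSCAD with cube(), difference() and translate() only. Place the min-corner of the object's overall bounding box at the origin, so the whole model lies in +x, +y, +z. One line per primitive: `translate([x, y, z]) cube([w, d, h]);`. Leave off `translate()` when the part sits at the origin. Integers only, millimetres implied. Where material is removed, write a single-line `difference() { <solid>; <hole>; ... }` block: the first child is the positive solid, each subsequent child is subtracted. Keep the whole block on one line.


difference() { cube([5450, 140, 2370]); translate([494, 0, 0]) cube([853, 140, 2037]); }
translate([0, 2780, 0]) cube([5450, 140, 2370]);
translate([0, 140, 0]) cube([140, 2640, 2370]);
translate([5310, 140, 0]) cube([140, 2640, 2370]);


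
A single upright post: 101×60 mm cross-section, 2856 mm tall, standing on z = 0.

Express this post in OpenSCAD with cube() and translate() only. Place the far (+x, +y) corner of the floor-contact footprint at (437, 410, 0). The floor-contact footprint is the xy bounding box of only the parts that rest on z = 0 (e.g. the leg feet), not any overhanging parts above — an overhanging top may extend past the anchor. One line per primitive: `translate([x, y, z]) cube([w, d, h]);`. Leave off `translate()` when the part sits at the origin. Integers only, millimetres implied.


translate([336, 350, 0]) cube([101, 60, 2856]);


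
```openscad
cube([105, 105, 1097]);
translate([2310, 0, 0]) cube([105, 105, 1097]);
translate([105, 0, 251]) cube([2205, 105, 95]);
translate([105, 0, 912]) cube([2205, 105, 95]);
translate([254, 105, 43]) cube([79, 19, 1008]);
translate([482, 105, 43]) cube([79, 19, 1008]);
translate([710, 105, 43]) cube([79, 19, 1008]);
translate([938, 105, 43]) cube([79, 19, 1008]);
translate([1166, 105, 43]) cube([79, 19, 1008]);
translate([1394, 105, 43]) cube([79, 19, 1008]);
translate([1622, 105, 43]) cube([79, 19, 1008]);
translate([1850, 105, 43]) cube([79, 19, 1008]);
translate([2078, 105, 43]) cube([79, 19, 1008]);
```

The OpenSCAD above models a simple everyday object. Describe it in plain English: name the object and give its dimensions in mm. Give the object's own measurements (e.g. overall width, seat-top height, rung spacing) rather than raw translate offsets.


A fence section. Two 105×105 mm posts, 1097 mm tall, stand on the floor with a clear span of 2205 mm between their inner faces. Two horizontal rails of 105×95 mm section span the gap between the posts with their undersides at z = 251 mm and z = 912 mm, flush with the posts' −y face. 9 pickets, each 79 mm wide, 19 mm thick and 1008 mm tall, are fixed to the +y face of the rails with their bottoms at z = 43 mm, spaced across the span with a 149 mm gap after the −x post and between neighbouring pickets, with 153 mm left before the +x post.


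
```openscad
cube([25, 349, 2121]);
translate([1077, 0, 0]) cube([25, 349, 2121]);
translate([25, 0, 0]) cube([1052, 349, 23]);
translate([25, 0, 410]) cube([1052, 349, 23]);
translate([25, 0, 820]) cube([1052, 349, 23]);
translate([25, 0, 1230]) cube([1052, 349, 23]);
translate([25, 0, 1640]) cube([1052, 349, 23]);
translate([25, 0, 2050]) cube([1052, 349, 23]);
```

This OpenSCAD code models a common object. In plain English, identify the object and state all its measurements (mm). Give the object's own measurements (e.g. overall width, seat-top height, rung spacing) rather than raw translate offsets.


An open bookshelf. Two side panels, each 25 mm thick, 349 mm deep and 2121 mm tall, stand 1102 mm apart (outside-to-outside). Between them sit 6 shelves, each 23 mm thick and 349 mm deep, spanning the full gap between the sides. The bottom shelf rests on the floor (its underside at z = 0) and the clear gap between one shelf's top and the next shelf's underside is 387 mm.


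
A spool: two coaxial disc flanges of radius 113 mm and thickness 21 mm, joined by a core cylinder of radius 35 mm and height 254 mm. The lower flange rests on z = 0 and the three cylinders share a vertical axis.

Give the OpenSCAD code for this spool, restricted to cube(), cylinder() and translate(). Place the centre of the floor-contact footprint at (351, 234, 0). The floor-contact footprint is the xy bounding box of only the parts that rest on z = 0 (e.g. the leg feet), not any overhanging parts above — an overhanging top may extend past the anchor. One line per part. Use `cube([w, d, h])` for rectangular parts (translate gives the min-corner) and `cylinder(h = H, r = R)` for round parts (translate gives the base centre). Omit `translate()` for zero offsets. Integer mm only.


translate([351, 234, 0]) cylinder(h = 21, r = 113);
translate([351, 234, 21]) cylinder(h = 254, r = 35);
translate([351, 234, 275]) cylinder(h = 21, r = 113);


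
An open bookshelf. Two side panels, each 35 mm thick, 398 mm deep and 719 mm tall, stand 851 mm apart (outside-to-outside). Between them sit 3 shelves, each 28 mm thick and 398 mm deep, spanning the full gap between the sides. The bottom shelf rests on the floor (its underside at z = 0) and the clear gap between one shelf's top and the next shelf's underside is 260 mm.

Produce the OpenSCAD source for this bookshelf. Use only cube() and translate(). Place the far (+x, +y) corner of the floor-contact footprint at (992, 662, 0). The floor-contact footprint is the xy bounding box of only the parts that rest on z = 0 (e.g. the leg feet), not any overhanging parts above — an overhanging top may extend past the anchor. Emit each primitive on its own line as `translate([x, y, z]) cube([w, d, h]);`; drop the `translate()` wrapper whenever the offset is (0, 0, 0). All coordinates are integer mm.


translate([141, 264, 0]) cube([35, 398, 719]);
translate([957, 264, 0]) cube([35, 398, 719]);
translate([176, 264, 0]) cube([781, 398, 28]);
translate([176, 264, 288]) cube([781, 398, 28]);
translate([176, 264, 576]) cube([781, 398, 28]);


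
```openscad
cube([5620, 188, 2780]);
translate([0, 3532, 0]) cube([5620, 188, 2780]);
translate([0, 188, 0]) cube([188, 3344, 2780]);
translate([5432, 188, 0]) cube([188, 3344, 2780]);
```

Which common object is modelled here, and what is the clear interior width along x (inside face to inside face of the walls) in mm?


A house (or room) frame. The interior width is 5244 mm.

Four 2780 mm walls enclosing a rectangle with no floor or roof — a room or house frame. Outside width is 5620 mm and wall thickness is 188 mm, so the interior width is 5620 − 2 × 188 = 5244 mm.


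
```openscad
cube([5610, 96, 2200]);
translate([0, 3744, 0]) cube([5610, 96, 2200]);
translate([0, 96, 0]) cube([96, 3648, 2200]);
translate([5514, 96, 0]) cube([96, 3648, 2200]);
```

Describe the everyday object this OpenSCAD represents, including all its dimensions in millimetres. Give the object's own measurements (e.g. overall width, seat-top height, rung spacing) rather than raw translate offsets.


The wall frame of a small rectangular building: four walls, each 2200 mm tall and 96 mm thick, enclosing a footprint 5610 mm (x) by 3840 mm (y) outside-to-outside, with no floor or roof. The front and back walls (the −y and +y sides) span the full width; the two side walls fit between them.


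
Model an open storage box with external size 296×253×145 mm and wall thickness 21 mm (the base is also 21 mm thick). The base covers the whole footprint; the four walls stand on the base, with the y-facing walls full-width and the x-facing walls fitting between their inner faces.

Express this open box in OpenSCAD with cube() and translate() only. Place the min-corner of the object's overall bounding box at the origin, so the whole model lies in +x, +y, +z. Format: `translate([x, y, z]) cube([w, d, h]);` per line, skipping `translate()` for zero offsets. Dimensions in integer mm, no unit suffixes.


cube([296, 253, 21]);
translate([0, 0, 21]) cube([296, 21, 124]);
translate([0, 232, 21]) cube([296, 21, 124]);
translate([0, 21, 21]) cube([21, 211, 124]);
translate([275, 21, 21]) cube([21, 211, 124]);


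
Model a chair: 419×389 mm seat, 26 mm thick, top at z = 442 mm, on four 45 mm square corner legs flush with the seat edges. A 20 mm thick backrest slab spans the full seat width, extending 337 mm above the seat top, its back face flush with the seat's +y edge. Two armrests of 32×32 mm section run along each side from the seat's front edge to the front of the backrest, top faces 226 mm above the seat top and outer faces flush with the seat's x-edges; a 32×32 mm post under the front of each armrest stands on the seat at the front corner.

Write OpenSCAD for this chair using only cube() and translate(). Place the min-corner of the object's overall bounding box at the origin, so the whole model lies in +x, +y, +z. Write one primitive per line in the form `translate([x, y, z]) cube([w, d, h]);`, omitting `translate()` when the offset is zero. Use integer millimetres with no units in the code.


translate([0, 0, 416]) cube([419, 389, 26]);
cube([45, 45, 416]);
translate([374, 0, 0]) cube([45, 45, 416]);
translate([0, 344, 0]) cube([45, 45, 416]);
translate([374, 344, 0]) cube([45, 45, 416]);
translate([0, 369, 442]) cube([419, 20, 337]);
translate([0, 0, 636]) cube([32, 369, 32]);
translate([387, 0, 636]) cube([32, 369, 32]);
translate([0, 0, 442]) cube([32, 32, 194]);
translate([387, 0, 442]) cube([32, 32, 194]);


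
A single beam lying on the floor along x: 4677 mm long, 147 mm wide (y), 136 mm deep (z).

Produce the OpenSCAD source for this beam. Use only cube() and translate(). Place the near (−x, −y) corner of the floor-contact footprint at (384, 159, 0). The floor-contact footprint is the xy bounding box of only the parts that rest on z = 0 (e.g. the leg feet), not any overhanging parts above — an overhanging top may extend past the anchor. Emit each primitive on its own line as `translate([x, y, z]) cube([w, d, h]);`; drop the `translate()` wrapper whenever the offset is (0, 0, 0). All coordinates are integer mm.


translate([384, 159, 0]) cube([4677, 147, 136]);


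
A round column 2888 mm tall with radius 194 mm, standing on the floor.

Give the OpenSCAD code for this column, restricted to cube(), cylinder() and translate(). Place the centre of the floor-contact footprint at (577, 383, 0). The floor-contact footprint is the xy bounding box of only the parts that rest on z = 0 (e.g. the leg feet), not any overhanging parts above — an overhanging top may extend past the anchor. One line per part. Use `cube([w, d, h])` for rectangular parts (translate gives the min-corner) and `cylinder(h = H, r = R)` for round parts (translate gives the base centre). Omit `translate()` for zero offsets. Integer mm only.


translate([577, 383, 0]) cylinder(h = 2888, r = 194);


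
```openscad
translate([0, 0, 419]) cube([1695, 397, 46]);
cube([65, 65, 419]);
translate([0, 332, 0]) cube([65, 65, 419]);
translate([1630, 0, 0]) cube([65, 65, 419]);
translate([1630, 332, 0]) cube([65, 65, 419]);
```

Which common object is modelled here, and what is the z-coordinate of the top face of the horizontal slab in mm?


A bench. The seat-top height is 465 mm.

A long slab on four corner posts — a bench. The slab sits at z = 419 with thickness 46, so the top is 419 + 46 = 465 mm.


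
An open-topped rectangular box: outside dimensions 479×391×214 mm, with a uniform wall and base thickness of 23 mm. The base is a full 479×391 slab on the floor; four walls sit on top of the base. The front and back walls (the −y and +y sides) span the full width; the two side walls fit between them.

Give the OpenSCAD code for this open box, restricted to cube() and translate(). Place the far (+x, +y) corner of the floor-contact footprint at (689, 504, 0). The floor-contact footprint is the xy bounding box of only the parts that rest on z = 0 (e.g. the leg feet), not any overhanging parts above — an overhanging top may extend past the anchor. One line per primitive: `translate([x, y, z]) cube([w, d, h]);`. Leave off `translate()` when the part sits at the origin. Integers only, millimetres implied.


translate([210, 113, 0]) cube([479, 391, 23]);
translate([210, 113, 23]) cube([479, 23, 191]);
translate([210, 481, 23]) cube([479, 23, 191]);
translate([210, 136, 23]) cube([23, 345, 191]);
translate([666, 136, 23]) cube([23, 345, 191]);


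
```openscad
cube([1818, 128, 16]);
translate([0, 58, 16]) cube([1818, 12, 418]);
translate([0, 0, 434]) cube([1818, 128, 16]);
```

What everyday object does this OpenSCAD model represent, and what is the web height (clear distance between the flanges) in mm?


An I-beam. The web height is 418 mm.

Two wide flanges with a thin centred web — an I-beam. Overall 450 mm minus two 16 mm flanges gives a web of 450 − 2·16 = 418 mm.


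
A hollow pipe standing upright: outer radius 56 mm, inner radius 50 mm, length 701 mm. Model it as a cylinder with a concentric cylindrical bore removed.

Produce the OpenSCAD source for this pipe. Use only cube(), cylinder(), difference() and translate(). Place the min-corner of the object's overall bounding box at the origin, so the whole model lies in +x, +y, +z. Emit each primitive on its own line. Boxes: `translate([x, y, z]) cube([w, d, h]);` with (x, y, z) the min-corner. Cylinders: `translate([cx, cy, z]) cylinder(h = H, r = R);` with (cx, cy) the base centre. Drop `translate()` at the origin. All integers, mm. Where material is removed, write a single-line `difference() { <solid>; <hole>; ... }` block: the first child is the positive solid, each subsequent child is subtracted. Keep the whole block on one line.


difference() { translate([56, 56, 0]) cylinder(h = 701, r = 56); translate([56, 56, 0]) cylinder(h = 701, r = 50); }


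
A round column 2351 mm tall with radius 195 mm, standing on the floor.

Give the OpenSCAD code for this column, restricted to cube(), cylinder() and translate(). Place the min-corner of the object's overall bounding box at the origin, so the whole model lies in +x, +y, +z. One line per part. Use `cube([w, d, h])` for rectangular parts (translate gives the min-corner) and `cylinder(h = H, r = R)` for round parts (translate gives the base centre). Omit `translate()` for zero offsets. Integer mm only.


translate([195, 195, 0]) cylinder(h = 2351, r = 195);


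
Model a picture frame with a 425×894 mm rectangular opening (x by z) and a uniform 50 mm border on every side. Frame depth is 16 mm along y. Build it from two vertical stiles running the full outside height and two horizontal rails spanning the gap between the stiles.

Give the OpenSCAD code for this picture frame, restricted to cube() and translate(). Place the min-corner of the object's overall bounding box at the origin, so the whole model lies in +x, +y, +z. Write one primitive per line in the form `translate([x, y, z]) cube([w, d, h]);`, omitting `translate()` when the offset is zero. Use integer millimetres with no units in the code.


cube([50, 16, 994]);
translate([475, 0, 0]) cube([50, 16, 994]);
translate([50, 0, 0]) cube([425, 16, 50]);
translate([50, 0, 944]) cube([425, 16, 50]);


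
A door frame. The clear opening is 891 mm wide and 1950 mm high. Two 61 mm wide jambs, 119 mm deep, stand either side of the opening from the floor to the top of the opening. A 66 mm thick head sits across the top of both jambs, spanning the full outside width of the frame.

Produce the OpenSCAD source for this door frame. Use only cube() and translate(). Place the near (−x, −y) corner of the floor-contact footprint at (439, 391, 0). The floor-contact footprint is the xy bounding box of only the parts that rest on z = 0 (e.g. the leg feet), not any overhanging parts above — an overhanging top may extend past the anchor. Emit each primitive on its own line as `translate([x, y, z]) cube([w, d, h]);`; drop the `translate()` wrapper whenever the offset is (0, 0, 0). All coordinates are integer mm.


translate([439, 391, 0]) cube([61, 119, 1950]);
translate([1391, 391, 0]) cube([61, 119, 1950]);
translate([439, 391, 1950]) cube([1013, 119, 66]);


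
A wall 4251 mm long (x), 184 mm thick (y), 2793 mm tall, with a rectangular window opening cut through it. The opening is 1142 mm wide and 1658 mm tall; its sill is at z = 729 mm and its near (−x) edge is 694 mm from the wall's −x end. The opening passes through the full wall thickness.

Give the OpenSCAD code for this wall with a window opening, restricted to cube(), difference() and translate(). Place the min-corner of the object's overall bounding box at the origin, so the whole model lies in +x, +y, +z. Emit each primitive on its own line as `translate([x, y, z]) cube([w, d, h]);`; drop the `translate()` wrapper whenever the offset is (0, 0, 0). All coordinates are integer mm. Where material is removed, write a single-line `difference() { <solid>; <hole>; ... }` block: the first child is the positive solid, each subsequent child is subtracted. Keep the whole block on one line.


difference() { cube([4251, 184, 2793]); translate([694, 0, 729]) cube([1142, 184, 1658]); }


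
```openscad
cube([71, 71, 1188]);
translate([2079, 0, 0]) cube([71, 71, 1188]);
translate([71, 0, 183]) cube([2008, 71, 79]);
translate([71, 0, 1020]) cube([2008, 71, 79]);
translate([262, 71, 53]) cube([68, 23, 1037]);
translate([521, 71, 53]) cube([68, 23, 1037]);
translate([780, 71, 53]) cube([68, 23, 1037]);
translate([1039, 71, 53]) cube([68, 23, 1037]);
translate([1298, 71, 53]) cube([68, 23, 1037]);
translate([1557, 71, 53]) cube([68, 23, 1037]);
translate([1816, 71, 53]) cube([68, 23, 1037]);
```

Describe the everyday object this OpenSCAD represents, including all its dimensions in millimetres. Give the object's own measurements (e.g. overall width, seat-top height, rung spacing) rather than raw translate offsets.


A fence section. Two 71×71 mm posts, 1188 mm tall, stand on the floor with a clear span of 2008 mm between their inner faces. Two horizontal rails of 71×79 mm section span the gap between the posts with their undersides at z = 183 mm and z = 1020 mm, flush with the posts' −y face. 7 pickets, each 68 mm wide, 23 mm thick and 1037 mm tall, are fixed to the +y face of the rails with their bottoms at z = 53 mm, spaced across the span with a 191 mm gap after the −x post and between neighbouring pickets, with 195 mm left before the +x post.


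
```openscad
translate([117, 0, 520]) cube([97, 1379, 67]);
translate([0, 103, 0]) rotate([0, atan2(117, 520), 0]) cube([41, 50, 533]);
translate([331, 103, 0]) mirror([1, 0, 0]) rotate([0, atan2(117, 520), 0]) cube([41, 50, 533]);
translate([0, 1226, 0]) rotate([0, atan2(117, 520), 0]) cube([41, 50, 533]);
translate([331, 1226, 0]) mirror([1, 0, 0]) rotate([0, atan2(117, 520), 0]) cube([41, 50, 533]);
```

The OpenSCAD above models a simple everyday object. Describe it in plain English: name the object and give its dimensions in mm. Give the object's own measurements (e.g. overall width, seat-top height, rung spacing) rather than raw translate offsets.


A sawhorse. A 97×1379×67 mm beam (x, y, z) sits on two A-frame leg pairs. Each pair is two raked legs of 41×50 mm section (50 mm along y) splaying symmetrically in x. Each leg rises 520 mm vertically over 117 mm of horizontal reach and is 533 mm long along its own axis. Every leg's outer bottom edge rests on the floor and its outer top edge meets a bottom edge of the beam — the left legs (tilting toward +x) meet the beam's −x bottom edge, the right legs (their mirror images, tilting toward −x) meet its +x bottom edge — so the leg tops tuck under the beam, the beam's underside is 520 mm above the floor, and the feet are 331 mm apart outside-to-outside with the beam centred between them. The two leg pairs are set in 103 mm from either end of the beam.
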